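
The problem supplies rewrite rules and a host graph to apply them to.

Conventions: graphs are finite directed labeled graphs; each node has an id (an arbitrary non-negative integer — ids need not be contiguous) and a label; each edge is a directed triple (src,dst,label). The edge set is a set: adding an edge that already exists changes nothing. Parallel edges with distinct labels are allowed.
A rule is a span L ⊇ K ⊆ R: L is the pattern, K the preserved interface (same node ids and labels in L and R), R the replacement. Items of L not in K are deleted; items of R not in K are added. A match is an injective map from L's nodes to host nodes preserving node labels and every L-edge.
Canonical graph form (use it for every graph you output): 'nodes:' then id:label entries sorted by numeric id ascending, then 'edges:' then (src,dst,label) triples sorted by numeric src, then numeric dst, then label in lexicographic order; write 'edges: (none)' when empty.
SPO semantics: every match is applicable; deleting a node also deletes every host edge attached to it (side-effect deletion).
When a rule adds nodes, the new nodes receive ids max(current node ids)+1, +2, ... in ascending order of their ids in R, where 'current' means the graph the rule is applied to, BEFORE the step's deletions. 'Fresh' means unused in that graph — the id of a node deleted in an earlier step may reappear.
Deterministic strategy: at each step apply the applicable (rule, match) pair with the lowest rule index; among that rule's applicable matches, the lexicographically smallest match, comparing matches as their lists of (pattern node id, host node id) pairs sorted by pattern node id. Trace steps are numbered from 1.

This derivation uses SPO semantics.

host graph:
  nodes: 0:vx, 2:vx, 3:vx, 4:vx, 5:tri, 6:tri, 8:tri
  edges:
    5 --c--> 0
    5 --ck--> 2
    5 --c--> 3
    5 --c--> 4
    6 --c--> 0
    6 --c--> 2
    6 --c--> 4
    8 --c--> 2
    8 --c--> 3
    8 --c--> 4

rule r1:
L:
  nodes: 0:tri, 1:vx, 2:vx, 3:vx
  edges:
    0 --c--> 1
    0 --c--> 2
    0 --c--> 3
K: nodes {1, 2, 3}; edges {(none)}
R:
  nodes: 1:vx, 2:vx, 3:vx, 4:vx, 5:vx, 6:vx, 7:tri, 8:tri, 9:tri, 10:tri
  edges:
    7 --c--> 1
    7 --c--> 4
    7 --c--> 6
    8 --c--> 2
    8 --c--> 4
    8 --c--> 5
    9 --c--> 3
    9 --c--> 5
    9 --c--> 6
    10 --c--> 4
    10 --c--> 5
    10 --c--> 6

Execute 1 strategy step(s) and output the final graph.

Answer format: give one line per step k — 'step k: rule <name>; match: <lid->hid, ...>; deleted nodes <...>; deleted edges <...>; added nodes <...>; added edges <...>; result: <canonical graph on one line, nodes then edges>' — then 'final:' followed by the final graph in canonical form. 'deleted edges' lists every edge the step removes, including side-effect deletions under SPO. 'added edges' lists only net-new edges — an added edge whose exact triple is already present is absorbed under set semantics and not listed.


step 1: rule r1; match: 0->5, 1->0, 2->3, 3->4; deleted nodes 5; deleted edges (5,0,c); (5,2,ck); (5,3,c); (5,4,c); added nodes 9, 10, 11, 12, 13, 14, 15; added edges (12,0,c); (12,9,c); (12,11,c); (13,3,c); (13,9,c); (13,10,c); (14,4,c); (14,10,c); (14,11,c); (15,9,c); (15,10,c); (15,11,c); result: nodes: 0:vx, 2:vx, 3:vx, 4:vx, 6:tri, 8:tri, 9:vx, 10:vx, 11:vx, 12:tri, 13:tri, 14:tri, 15:tri edges: (6,0,c); (6,2,c); (6,4,c); (8,2,c); (8,3,c); (8,4,c); (12,0,c); (12,9,c); (12,11,c); (13,3,c); (13,9,c); (13,10,c); (14,4,c); (14,10,c); (14,11,c); (15,9,c); (15,10,c); (15,11,c)
final:
nodes: 0:vx, 2:vx, 3:vx, 4:vx, 6:tri, 8:tri, 9:vx, 10:vx, 11:vx, 12:tri, 13:tri, 14:tri, 15:tri
edges: (6,0,c); (6,2,c); (6,4,c); (8,2,c); (8,3,c); (8,4,c); (12,0,c); (12,9,c); (12,11,c); (13,3,c); (13,9,c); (13,10,c); (14,4,c); (14,10,c); (14,11,c); (15,9,c); (15,10,c); (15,11,c)


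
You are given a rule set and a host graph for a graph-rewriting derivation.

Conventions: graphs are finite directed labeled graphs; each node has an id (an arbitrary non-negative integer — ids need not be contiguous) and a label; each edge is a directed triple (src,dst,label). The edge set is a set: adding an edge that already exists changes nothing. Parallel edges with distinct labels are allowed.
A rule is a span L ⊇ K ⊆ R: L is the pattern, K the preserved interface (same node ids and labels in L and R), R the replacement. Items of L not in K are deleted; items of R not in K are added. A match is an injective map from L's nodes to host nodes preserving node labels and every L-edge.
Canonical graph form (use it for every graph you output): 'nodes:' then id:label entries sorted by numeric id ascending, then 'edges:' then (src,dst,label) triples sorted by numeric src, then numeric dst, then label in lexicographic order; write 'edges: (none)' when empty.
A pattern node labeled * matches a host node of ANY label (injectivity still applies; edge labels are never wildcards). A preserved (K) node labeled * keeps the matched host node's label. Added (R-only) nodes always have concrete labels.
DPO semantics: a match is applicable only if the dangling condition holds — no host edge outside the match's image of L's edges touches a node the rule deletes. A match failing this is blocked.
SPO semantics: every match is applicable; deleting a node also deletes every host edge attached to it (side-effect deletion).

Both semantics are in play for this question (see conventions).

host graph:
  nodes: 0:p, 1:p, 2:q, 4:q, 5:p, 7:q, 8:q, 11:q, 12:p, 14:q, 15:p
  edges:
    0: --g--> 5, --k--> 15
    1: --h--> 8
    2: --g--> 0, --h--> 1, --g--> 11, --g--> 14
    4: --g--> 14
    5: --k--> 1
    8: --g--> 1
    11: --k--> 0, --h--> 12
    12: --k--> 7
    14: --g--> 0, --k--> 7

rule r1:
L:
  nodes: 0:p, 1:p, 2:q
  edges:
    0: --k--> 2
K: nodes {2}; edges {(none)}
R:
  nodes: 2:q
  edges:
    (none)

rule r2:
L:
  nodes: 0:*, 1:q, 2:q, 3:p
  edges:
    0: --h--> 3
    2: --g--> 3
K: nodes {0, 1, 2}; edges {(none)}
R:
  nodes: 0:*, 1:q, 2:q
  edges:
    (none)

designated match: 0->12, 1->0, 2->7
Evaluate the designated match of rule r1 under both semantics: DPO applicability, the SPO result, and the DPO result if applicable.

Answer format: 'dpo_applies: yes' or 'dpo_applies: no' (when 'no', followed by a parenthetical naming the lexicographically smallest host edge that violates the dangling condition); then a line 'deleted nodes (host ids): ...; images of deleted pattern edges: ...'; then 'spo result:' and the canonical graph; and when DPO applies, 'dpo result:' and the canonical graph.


dpo_applies: no
(the rule deletes node 0, which keeps host edge (0,5,g) outside the match image — the dangling condition fails, DPO blocks; SPO proceeds and side-deletes such edges)
deleted nodes (host ids): 0, 12; images of deleted pattern edges: (12,7,k)
spo result:
nodes: 1:p, 2:q, 4:q, 5:p, 7:q, 8:q, 11:q, 14:q, 15:p
edges: (1,8,h); (2,1,h); (2,11,g); (2,14,g); (4,14,g); (5,1,k); (8,1,g); (14,7,k)


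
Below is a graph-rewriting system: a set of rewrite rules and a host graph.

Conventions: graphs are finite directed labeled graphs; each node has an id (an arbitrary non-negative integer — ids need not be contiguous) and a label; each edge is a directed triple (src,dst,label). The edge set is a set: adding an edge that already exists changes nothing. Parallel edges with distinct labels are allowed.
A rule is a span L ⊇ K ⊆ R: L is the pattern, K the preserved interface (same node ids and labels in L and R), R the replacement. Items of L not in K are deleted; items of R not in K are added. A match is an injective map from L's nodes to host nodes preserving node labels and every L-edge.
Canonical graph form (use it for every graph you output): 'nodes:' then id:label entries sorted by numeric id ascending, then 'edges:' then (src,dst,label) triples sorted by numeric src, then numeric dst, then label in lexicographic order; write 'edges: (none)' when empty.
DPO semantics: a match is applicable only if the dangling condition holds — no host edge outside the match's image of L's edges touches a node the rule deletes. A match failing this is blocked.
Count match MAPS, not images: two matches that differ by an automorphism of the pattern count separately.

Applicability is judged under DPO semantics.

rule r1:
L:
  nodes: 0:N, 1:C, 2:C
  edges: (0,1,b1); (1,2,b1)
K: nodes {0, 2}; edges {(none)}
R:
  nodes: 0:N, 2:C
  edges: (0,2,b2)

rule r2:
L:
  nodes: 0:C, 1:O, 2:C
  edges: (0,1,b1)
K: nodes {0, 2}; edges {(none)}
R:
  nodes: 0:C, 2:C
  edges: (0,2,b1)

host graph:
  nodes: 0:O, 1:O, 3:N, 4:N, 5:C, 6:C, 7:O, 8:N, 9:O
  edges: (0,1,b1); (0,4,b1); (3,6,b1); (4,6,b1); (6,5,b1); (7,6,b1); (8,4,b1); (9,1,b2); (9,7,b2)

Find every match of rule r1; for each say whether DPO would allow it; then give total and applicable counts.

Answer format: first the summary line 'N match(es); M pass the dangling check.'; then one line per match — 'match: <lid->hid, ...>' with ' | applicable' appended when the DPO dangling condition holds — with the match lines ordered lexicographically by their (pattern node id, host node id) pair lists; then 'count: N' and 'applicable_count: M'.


2 match(es); 0 pass the dangling check.
match: 0->3, 1->6, 2->5
match: 0->4, 1->6, 2->5
count: 2
applicable_count: 0


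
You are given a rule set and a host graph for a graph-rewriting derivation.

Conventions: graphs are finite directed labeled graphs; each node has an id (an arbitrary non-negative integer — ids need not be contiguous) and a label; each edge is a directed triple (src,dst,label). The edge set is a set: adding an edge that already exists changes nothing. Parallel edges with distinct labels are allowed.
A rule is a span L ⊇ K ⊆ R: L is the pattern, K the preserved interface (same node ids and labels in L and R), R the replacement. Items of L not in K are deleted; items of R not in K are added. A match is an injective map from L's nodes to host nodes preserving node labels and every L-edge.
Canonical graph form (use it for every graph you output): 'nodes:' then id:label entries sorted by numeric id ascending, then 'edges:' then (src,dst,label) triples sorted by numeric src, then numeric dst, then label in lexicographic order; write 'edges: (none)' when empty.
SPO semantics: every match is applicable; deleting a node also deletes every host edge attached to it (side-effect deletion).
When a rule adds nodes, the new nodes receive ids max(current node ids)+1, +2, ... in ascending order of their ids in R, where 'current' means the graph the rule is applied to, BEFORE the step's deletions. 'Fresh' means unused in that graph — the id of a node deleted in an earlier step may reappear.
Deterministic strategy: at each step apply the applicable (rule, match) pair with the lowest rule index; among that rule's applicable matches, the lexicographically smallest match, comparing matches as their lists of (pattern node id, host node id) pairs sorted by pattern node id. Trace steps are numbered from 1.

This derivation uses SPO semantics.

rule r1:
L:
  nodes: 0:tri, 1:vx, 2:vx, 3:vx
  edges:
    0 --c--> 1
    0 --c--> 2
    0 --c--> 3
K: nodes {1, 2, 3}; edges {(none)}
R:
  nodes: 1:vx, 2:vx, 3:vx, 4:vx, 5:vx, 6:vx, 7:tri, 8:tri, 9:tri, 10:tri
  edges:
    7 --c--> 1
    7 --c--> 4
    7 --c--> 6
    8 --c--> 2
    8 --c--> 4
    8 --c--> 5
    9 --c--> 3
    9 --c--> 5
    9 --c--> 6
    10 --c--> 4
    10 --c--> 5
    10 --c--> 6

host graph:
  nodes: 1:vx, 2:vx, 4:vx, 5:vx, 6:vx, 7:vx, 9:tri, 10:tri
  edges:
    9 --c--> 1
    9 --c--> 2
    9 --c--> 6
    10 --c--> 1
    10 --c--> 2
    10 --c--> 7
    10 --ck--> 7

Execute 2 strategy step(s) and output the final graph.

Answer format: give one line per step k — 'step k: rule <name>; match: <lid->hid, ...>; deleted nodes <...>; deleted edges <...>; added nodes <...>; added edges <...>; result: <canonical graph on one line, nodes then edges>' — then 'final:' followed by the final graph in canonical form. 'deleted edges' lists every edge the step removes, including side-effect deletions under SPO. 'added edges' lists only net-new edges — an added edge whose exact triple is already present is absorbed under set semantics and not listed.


step 1: rule r1; match: 0->9, 1->1, 2->2, 3->6; deleted nodes 9; deleted edges (9,1,c); (9,2,c); (9,6,c); added nodes 11, 12, 13, 14, 15, 16, 17; added edges (14,1,c); (14,11,c); (14,13,c); (15,2,c); (15,11,c); (15,12,c); (16,6,c); (16,12,c); (16,13,c); (17,11,c); (17,12,c); (17,13,c); result: nodes: 1:vx, 2:vx, 4:vx, 5:vx, 6:vx, 7:vx, 10:tri, 11:vx, 12:vx, 13:vx, 14:tri, 15:tri, 16:tri, 17:tri edges: (10,1,c); (10,2,c); (10,7,c); (10,7,ck); (14,1,c); (14,11,c); (14,13,c); (15,2,c); (15,11,c); (15,12,c); (16,6,c); (16,12,c); (16,13,c); (17,11,c); (17,12,c); (17,13,c)
step 2: rule r1; match: 0->10, 1->1, 2->2, 3->7; deleted nodes 10; deleted edges (10,1,c); (10,2,c); (10,7,c); (10,7,ck); added nodes 18, 19, 20, 21, 22, 23, 24; added edges (21,1,c); (21,18,c); (21,20,c); (22,2,c); (22,18,c); (22,19,c); (23,7,c); (23,19,c); (23,20,c); (24,18,c); (24,19,c); (24,20,c); result: nodes: 1:vx, 2:vx, 4:vx, 5:vx, 6:vx, 7:vx, 11:vx, 12:vx, 13:vx, 14:tri, 15:tri, 16:tri, 17:tri, 18:vx, 19:vx, 20:vx, 21:tri, 22:tri, 23:tri, 24:tri edges: (14,1,c); (14,11,c); (14,13,c); (15,2,c); (15,11,c); (15,12,c); (16,6,c); (16,12,c); (16,13,c); (17,11,c); (17,12,c); (17,13,c); (21,1,c); (21,18,c); (21,20,c); (22,2,c); (22,18,c); (22,19,c); (23,7,c); (23,19,c); (23,20,c); (24,18,c); (24,19,c); (24,20,c)
final:
nodes: 1:vx, 2:vx, 4:vx, 5:vx, 6:vx, 7:vx, 11:vx, 12:vx, 13:vx, 14:tri, 15:tri, 16:tri, 17:tri, 18:vx, 19:vx, 20:vx, 21:tri, 22:tri, 23:tri, 24:tri
edges: (14,1,c); (14,11,c); (14,13,c); (15,2,c); (15,11,c); (15,12,c); (16,6,c); (16,12,c); (16,13,c); (17,11,c); (17,12,c); (17,13,c); (21,1,c); (21,18,c); (21,20,c); (22,2,c); (22,18,c); (22,19,c); (23,7,c); (23,19,c); (23,20,c); (24,18,c); (24,19,c); (24,20,c)


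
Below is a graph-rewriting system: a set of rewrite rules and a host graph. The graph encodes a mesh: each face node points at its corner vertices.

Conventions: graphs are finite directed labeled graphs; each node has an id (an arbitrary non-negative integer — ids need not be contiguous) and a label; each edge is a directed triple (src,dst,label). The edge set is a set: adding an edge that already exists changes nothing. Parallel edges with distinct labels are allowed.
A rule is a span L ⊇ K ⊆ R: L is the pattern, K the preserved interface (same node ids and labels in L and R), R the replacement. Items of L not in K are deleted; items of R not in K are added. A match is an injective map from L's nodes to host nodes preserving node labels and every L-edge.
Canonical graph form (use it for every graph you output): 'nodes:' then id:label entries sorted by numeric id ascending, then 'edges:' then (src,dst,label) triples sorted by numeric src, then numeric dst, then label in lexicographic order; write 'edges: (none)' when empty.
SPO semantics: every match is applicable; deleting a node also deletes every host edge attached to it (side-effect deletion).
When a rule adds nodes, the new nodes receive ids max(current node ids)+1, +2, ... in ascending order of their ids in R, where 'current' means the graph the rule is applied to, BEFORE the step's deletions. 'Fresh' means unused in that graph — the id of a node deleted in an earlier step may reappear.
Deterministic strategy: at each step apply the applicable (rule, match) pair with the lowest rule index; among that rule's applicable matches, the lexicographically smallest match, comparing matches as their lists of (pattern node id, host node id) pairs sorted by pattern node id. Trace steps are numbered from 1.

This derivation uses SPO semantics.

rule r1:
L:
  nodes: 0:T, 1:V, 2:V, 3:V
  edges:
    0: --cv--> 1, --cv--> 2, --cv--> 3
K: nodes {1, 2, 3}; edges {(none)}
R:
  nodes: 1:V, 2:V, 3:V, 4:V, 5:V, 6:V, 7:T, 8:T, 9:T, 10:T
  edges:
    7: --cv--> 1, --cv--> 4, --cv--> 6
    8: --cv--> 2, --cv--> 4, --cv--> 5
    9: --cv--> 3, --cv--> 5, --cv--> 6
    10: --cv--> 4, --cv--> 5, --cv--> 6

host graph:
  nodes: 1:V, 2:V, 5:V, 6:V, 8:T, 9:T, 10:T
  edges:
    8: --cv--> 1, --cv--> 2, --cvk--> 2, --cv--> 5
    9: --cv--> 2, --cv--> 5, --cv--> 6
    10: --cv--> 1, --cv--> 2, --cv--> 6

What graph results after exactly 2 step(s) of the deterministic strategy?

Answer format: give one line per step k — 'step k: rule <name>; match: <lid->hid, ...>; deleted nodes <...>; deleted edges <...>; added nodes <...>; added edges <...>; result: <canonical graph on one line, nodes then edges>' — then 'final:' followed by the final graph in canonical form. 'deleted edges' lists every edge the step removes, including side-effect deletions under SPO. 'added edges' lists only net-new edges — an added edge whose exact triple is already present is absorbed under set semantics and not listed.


step 1: rule r1; match: 0->8, 1->1, 2->2, 3->5; deleted nodes 8; deleted edges (8,1,cv); (8,2,cv); (8,2,cvk); (8,5,cv); added nodes 11, 12, 13, 14, 15, 16, 17; added edges (14,1,cv); (14,11,cv); (14,13,cv); (15,2,cv); (15,11,cv); (15,12,cv); (16,5,cv); (16,12,cv); (16,13,cv); (17,11,cv); (17,12,cv); (17,13,cv); result: nodes: 1:V, 2:V, 5:V, 6:V, 9:T, 10:T, 11:V, 12:V, 13:V, 14:T, 15:T, 16:T, 17:T edges: (9,2,cv); (9,5,cv); (9,6,cv); (10,1,cv); (10,2,cv); (10,6,cv); (14,1,cv); (14,11,cv); (14,13,cv); (15,2,cv); (15,11,cv); (15,12,cv); (16,5,cv); (16,12,cv); (16,13,cv); (17,11,cv); (17,12,cv); (17,13,cv)
step 2: rule r1; match: 0->9, 1->2, 2->5, 3->6; deleted nodes 9; deleted edges (9,2,cv); (9,5,cv); (9,6,cv); added nodes 18, 19, 20, 21, 22, 23, 24; added edges (21,2,cv); (21,18,cv); (21,20,cv); (22,5,cv); (22,18,cv); (22,19,cv); (23,6,cv); (23,19,cv); (23,20,cv); (24,18,cv); (24,19,cv); (24,20,cv); result: nodes: 1:V, 2:V, 5:V, 6:V, 10:T, 11:V, 12:V, 13:V, 14:T, 15:T, 16:T, 17:T, 18:V, 19:V, 20:V, 21:T, 22:T, 23:T, 24:T edges: (10,1,cv); (10,2,cv); (10,6,cv); (14,1,cv); (14,11,cv); (14,13,cv); (15,2,cv); (15,11,cv); (15,12,cv); (16,5,cv); (16,12,cv); (16,13,cv); (17,11,cv); (17,12,cv); (17,13,cv); (21,2,cv); (21,18,cv); (21,20,cv); (22,5,cv); (22,18,cv); (22,19,cv); (23,6,cv); (23,19,cv); (23,20,cv); (24,18,cv); (24,19,cv); (24,20,cv)
final:
nodes: 1:V, 2:V, 5:V, 6:V, 10:T, 11:V, 12:V, 13:V, 14:T, 15:T, 16:T, 17:T, 18:V, 19:V, 20:V, 21:T, 22:T, 23:T, 24:T
edges: (10,1,cv); (10,2,cv); (10,6,cv); (14,1,cv); (14,11,cv); (14,13,cv); (15,2,cv); (15,11,cv); (15,12,cv); (16,5,cv); (16,12,cv); (16,13,cv); (17,11,cv); (17,12,cv); (17,13,cv); (21,2,cv); (21,18,cv); (21,20,cv); (22,5,cv); (22,18,cv); (22,19,cv); (23,6,cv); (23,19,cv); (23,20,cv); (24,18,cv); (24,19,cv); (24,20,cv)


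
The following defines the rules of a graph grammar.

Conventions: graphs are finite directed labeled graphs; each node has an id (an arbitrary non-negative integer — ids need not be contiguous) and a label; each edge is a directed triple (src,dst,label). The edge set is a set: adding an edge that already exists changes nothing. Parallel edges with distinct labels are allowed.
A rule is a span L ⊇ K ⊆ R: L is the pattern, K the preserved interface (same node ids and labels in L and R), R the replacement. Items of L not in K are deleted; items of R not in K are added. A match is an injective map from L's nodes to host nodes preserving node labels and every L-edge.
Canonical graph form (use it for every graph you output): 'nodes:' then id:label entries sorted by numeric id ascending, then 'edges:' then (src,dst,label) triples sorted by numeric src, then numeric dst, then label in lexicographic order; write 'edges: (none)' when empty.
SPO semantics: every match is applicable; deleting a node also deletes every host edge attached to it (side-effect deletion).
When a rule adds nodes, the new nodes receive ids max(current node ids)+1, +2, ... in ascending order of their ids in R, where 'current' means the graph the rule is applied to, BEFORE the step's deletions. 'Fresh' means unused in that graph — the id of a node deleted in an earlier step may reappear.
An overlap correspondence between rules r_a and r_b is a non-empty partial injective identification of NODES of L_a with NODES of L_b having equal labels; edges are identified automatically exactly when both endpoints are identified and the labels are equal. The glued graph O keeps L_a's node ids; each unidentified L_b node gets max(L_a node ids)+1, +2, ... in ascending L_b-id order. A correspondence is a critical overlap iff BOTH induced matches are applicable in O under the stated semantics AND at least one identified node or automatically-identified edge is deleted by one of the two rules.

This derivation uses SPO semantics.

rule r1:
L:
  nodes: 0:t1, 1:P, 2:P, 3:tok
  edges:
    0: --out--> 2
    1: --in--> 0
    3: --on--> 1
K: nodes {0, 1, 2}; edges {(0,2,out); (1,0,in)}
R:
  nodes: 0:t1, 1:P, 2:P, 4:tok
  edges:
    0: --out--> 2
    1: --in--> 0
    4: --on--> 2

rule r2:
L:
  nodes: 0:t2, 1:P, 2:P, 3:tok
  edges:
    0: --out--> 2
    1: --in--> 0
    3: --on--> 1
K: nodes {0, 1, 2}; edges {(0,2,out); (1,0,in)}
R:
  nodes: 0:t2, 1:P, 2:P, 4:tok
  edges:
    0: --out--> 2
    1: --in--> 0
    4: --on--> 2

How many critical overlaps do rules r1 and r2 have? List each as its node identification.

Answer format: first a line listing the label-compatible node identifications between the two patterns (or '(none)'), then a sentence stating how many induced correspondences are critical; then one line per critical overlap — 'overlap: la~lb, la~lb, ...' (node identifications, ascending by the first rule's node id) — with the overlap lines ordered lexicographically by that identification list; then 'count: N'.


label-compatible node identifications between L(r1) and L(r2): 1~1, 1~2, 2~1, 2~2, 3~3
7 of the induced correspondences are critical overlaps of r1 and r2.
overlap: 1~1, 2~2, 3~3
overlap: 1~1, 3~3
overlap: 1~2, 2~1, 3~3
overlap: 1~2, 3~3
overlap: 2~1, 3~3
overlap: 2~2, 3~3
overlap: 3~3
count: 7


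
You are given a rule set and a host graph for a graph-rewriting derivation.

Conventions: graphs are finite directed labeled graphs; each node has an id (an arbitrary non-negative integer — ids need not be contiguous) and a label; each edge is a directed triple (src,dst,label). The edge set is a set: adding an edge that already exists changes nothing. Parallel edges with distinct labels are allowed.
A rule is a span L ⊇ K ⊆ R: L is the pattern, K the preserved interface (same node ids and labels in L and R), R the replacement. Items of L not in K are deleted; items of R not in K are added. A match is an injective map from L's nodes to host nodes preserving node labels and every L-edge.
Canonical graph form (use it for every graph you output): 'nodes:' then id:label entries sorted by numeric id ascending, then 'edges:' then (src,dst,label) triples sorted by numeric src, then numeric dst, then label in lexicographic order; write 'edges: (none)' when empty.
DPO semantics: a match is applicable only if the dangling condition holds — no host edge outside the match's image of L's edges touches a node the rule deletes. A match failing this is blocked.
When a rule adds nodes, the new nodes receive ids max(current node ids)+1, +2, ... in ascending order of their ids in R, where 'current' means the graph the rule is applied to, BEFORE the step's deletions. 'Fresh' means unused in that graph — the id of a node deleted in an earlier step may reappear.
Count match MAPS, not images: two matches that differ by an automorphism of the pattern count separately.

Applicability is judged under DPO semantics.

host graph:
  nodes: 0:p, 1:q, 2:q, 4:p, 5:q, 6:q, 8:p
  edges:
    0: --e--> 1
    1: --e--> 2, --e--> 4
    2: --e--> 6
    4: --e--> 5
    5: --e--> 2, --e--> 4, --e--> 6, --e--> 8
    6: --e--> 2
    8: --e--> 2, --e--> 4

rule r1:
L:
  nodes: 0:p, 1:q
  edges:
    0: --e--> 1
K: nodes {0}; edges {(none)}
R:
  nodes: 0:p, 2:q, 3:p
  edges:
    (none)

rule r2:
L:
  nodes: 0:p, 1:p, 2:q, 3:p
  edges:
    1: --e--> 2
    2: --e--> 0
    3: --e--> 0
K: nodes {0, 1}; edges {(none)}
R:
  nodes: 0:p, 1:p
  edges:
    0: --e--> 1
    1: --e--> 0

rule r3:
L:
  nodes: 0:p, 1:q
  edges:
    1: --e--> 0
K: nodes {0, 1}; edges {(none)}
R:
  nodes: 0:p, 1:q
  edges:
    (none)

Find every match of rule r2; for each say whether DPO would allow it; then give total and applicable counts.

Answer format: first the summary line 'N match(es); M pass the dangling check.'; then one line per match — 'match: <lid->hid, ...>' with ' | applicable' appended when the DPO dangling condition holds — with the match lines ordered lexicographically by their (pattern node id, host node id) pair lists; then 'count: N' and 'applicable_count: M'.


1 match(es); 0 pass the dangling check.
match: 0->4, 1->0, 2->1, 3->8
count: 1
applicable_count: 0


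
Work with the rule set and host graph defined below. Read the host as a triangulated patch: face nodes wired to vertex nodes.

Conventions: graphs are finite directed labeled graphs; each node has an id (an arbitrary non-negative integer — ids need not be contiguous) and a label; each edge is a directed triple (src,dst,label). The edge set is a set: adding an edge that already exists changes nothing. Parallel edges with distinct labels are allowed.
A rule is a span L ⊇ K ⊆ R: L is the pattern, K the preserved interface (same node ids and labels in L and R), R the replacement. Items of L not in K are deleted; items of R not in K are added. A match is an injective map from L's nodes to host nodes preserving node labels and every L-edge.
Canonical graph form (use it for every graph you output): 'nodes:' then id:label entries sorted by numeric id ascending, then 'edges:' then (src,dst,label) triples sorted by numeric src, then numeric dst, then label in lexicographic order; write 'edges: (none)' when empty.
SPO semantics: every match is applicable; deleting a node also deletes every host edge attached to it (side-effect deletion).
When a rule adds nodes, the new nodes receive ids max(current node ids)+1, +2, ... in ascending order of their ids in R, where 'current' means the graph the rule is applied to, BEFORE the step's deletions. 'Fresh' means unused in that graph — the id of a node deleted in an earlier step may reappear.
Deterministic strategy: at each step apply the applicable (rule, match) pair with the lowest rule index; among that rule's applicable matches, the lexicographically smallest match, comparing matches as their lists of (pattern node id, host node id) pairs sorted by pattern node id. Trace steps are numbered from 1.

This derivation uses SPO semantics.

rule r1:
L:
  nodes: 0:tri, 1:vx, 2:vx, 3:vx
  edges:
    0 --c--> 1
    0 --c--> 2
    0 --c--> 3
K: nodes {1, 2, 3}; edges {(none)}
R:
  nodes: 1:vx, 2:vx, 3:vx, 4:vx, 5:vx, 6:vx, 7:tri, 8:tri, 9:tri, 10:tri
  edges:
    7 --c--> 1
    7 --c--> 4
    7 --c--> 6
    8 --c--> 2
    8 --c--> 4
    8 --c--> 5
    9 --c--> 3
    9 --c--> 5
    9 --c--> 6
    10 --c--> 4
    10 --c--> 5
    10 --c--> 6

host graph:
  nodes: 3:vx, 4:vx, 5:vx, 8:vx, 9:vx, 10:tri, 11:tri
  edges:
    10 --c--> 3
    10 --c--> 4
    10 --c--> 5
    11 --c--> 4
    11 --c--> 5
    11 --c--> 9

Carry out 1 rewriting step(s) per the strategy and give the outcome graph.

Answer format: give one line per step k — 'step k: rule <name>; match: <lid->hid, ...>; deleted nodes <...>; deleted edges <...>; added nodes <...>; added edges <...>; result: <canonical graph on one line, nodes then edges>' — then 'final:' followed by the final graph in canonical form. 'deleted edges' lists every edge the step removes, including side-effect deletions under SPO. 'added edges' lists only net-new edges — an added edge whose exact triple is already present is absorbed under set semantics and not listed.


step 1: rule r1; match: 0->10, 1->3, 2->4, 3->5; deleted nodes 10; deleted edges (10,3,c); (10,4,c); (10,5,c); added nodes 12, 13, 14, 15, 16, 17, 18; added edges (15,3,c); (15,12,c); (15,14,c); (16,4,c); (16,12,c); (16,13,c); (17,5,c); (17,13,c); (17,14,c); (18,12,c); (18,13,c); (18,14,c); result: nodes: 3:vx, 4:vx, 5:vx, 8:vx, 9:vx, 11:tri, 12:vx, 13:vx, 14:vx, 15:tri, 16:tri, 17:tri, 18:tri edges: (11,4,c); (11,5,c); (11,9,c); (15,3,c); (15,12,c); (15,14,c); (16,4,c); (16,12,c); (16,13,c); (17,5,c); (17,13,c); (17,14,c); (18,12,c); (18,13,c); (18,14,c)
final:
nodes: 3:vx, 4:vx, 5:vx, 8:vx, 9:vx, 11:tri, 12:vx, 13:vx, 14:vx, 15:tri, 16:tri, 17:tri, 18:tri
edges: (11,4,c); (11,5,c); (11,9,c); (15,3,c); (15,12,c); (15,14,c); (16,4,c); (16,12,c); (16,13,c); (17,5,c); (17,13,c); (17,14,c); (18,12,c); (18,13,c); (18,14,c)


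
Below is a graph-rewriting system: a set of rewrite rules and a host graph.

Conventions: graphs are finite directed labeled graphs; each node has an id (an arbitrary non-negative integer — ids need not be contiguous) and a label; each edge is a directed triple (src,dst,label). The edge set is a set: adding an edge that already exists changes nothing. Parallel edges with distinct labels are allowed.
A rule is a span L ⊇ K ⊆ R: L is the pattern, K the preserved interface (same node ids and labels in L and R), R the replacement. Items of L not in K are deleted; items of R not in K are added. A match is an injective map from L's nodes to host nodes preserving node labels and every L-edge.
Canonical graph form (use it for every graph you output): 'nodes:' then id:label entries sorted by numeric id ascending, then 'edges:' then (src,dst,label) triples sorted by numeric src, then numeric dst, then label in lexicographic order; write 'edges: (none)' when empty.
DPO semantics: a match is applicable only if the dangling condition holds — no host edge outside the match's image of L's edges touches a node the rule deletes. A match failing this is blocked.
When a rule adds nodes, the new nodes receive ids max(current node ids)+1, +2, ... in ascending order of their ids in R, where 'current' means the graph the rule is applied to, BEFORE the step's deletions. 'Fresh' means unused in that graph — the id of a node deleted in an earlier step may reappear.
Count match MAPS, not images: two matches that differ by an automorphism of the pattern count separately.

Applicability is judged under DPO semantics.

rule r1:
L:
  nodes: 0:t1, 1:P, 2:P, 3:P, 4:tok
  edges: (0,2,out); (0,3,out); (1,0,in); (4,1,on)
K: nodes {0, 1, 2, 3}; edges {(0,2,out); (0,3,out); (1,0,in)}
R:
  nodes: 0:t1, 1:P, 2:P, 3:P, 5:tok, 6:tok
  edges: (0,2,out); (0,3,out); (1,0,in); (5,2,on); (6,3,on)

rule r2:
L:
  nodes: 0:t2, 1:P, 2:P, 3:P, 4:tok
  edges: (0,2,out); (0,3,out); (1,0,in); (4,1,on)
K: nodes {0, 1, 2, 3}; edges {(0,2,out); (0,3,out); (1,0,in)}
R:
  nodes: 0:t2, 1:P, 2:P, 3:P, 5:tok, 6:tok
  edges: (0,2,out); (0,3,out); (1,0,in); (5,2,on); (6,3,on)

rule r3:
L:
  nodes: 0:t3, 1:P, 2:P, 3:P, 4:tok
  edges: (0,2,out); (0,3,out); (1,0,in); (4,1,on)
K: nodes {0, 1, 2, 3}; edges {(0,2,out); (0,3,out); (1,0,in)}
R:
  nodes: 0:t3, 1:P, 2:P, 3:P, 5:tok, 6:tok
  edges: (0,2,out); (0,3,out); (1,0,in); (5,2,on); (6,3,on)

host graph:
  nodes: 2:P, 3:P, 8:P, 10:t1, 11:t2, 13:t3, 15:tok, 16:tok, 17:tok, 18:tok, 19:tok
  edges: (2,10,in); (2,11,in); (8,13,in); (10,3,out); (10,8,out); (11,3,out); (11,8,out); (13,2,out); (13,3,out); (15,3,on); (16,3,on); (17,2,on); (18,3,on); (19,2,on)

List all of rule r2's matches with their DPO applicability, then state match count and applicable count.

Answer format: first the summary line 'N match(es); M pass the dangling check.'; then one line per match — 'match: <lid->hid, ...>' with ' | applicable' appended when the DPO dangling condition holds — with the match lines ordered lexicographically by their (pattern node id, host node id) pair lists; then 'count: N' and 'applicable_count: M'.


4 match(es); 4 pass the dangling check.
match: 0->11, 1->2, 2->3, 3->8, 4->17 | applicable
match: 0->11, 1->2, 2->3, 3->8, 4->19 | applicable
match: 0->11, 1->2, 2->8, 3->3, 4->17 | applicable
match: 0->11, 1->2, 2->8, 3->3, 4->19 | applicable
count: 4
applicable_count: 4


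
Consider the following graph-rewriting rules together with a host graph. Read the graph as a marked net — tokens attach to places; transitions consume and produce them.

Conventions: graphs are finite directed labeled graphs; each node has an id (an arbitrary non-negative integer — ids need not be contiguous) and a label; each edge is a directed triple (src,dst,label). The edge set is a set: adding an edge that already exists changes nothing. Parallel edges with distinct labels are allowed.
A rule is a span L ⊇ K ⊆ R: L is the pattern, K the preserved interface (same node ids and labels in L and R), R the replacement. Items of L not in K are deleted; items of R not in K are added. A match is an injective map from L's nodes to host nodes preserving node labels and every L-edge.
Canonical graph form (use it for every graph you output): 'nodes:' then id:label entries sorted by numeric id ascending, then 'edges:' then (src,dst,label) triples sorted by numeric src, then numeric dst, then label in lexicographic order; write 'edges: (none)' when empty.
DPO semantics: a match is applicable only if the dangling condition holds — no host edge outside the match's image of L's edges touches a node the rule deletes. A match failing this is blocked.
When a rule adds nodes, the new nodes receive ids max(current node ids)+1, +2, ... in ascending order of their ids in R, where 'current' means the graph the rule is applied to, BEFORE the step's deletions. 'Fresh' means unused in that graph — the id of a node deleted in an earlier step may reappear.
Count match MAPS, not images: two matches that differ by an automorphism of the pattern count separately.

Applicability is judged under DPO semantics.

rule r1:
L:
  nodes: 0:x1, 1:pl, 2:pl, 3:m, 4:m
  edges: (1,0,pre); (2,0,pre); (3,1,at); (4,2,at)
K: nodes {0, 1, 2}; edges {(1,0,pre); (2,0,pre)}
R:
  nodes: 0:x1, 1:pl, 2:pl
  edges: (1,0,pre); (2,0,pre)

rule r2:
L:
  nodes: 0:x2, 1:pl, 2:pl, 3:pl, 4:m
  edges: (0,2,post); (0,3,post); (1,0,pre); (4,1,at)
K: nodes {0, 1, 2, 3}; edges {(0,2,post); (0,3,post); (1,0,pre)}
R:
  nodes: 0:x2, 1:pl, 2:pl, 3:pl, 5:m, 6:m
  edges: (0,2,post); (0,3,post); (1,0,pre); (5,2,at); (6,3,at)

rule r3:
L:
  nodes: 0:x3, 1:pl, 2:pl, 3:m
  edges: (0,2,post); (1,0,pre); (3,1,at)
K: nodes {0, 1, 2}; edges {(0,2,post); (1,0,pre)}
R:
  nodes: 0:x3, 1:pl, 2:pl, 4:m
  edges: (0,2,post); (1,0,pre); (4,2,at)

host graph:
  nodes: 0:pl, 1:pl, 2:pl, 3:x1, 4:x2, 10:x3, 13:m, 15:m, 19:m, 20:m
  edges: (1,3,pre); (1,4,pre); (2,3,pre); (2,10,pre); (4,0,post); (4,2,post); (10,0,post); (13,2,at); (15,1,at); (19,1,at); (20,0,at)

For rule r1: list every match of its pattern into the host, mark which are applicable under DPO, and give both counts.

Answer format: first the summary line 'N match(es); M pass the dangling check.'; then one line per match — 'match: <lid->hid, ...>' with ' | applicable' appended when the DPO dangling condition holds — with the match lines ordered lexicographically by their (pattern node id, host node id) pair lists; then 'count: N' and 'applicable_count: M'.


4 match(es); 4 pass the dangling check.
match: 0->3, 1->1, 2->2, 3->15, 4->13 | applicable
match: 0->3, 1->1, 2->2, 3->19, 4->13 | applicable
match: 0->3, 1->2, 2->1, 3->13, 4->15 | applicable
match: 0->3, 1->2, 2->1, 3->13, 4->19 | applicable
count: 4
applicable_count: 4


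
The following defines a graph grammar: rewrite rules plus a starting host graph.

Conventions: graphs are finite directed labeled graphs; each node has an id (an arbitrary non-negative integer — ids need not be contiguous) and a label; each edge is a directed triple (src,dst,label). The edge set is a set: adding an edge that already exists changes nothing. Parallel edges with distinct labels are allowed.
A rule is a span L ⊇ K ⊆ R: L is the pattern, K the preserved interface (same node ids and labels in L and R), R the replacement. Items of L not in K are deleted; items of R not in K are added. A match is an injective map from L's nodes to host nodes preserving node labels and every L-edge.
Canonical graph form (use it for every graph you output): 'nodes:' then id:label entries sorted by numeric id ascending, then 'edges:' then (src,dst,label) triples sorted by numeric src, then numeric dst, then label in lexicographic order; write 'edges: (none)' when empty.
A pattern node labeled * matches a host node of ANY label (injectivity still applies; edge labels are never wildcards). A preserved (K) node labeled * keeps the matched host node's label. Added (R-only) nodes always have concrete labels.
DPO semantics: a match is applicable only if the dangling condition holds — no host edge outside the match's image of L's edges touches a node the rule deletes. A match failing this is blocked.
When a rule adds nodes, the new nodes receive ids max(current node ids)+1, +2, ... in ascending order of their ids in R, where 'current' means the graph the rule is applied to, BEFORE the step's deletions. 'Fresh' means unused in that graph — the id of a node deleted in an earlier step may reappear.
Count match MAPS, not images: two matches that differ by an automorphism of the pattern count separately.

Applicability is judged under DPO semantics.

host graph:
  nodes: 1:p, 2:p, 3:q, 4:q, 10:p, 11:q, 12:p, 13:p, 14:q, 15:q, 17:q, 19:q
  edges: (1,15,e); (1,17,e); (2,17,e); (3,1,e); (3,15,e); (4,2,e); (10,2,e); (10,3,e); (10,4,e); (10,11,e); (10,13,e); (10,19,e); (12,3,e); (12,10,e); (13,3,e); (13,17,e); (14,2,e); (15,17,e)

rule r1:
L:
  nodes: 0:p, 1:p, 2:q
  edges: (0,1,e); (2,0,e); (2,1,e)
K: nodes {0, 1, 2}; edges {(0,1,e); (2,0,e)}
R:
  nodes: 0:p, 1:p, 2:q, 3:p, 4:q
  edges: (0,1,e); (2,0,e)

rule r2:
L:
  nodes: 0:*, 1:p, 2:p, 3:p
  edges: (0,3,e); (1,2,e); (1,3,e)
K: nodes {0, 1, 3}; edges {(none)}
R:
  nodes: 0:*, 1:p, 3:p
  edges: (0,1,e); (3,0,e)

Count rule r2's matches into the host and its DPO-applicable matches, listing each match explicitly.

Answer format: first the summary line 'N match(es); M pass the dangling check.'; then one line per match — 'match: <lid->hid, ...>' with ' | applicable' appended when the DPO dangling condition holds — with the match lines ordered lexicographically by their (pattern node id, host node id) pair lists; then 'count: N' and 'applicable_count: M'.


2 match(es); 0 pass the dangling check.
match: 0->4, 1->10, 2->13, 3->2
match: 0->14, 1->10, 2->13, 3->2
count: 2
applicable_count: 0


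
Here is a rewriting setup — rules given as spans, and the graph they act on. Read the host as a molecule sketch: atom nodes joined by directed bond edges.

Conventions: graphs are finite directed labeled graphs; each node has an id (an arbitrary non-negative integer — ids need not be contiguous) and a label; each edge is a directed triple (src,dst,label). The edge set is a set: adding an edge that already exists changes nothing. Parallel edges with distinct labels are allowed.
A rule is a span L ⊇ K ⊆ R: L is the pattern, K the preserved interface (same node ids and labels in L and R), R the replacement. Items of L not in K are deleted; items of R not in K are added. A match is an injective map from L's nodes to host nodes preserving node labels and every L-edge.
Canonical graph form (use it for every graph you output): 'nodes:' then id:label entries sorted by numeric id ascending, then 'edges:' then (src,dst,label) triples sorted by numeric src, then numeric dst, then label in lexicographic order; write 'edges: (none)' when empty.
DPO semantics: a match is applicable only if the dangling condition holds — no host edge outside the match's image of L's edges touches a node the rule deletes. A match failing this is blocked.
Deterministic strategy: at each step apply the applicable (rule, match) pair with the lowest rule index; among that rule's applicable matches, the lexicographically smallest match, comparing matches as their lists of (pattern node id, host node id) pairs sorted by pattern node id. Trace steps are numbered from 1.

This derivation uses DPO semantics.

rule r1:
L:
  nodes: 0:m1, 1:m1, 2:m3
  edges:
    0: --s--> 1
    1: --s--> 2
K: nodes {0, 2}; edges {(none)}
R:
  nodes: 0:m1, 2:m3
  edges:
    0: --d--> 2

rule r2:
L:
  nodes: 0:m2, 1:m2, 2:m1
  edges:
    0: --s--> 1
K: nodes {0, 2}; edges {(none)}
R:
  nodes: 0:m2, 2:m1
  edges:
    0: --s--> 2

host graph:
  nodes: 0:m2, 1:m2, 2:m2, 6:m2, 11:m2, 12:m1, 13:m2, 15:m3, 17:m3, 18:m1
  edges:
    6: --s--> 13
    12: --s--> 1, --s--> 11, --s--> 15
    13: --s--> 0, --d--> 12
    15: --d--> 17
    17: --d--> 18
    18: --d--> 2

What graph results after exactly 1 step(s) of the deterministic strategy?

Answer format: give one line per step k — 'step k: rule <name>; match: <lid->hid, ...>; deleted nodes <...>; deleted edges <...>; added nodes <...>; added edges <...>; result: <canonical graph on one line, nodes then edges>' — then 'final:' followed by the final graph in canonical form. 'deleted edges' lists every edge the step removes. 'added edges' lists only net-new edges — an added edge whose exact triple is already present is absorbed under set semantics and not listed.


step 1: rule r2; match: 0->13, 1->0, 2->12; deleted nodes 0; deleted edges (13,0,s); added nodes (none); added edges (13,12,s); result: nodes: 1:m2, 2:m2, 6:m2, 11:m2, 12:m1, 13:m2, 15:m3, 17:m3, 18:m1 edges: (6,13,s); (12,1,s); (12,11,s); (12,15,s); (13,12,d); (13,12,s); (15,17,d); (17,18,d); (18,2,d)
final:
nodes: 1:m2, 2:m2, 6:m2, 11:m2, 12:m1, 13:m2, 15:m3, 17:m3, 18:m1
edges: (6,13,s); (12,1,s); (12,11,s); (12,15,s); (13,12,d); (13,12,s); (15,17,d); (17,18,d); (18,2,d)
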